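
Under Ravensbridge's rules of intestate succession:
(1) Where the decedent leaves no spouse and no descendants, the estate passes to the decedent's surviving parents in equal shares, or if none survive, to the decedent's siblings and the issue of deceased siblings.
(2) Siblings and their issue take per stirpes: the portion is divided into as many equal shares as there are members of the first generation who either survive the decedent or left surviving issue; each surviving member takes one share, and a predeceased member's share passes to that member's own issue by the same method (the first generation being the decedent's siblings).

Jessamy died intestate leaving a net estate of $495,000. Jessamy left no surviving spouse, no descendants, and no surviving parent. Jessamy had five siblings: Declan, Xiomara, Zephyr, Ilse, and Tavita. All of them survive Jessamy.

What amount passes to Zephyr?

The entire $495,000 passes to the siblings and their issue.
That amount ($495,000) is divided into 5 shares of $99,000: Declan, Xiomara, Zephyr, Ilse, and Tavita each take $99,000.

Zephyr receives $99,000.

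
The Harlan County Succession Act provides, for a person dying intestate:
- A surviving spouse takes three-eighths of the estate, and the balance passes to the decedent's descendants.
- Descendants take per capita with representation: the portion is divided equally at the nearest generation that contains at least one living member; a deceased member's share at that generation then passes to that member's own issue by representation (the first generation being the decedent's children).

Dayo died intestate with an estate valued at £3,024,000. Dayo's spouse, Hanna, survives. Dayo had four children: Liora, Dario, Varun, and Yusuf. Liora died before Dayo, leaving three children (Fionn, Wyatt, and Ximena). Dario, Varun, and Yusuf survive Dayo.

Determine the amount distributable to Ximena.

Ximena receives £157,500.

Hanna takes three-eighths of £3,024,000 = £1,134,000. The remaining £1,890,000 passes to the descendants.
The descendants' portion (£1,890,000) is divided into 4 shares of £472,500: Dario, Varun, and Yusuf each take £472,500; Liora's £472,500 share passes to Liora's issue.
Liora's share (£472,500) is divided into 3 shares of £157,500: Fionn, Wyatt, and Ximena each take £157,500.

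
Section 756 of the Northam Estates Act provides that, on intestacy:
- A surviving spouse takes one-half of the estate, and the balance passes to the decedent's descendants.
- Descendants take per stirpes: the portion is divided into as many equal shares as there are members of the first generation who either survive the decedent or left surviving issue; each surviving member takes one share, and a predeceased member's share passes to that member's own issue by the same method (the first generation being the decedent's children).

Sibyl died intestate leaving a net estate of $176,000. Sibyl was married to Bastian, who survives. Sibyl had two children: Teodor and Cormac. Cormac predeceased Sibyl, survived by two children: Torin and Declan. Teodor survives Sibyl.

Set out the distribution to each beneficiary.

Bastian takes one-half of $176,000 = $88,000. The remaining $88,000 passes to the descendants.
The descendants' portion ($88,000) is divided into 2 shares of $44,000: Teodor takes $44,000; Cormac's $44,000 share passes to Cormac's issue.
Cormac's share ($44,000) is divided into 2 shares of $22,000: Torin and Declan each take $22,000.

Bastian: $88,000; Teodor: $44,000; Torin: $22,000; Declan: $22,000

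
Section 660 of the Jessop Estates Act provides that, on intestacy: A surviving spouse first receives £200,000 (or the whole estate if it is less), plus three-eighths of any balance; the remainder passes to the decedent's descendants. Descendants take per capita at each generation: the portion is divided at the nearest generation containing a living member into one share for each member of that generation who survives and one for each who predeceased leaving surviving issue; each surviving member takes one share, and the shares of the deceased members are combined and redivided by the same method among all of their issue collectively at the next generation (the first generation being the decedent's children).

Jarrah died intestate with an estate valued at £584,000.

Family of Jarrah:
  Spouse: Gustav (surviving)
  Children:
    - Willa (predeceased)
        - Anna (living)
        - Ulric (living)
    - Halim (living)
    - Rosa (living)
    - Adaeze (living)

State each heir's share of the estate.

Gustav first takes £200,000, leaving a balance of £384,000. Gustav then takes three-eighths of the balance (£144,000), for a total of £344,000. The remaining £240,000 passes to the descendants.
The descendants' portion (£240,000) is divided at the children's generation into 4 shares of £60,000. Halim, Rosa, and Adaeze each take £60,000. The remaining share for the deceased Willa (£60,000) is carried to the next generation.
That pool (£60,000) is divided at the grandchildren's generation equally among Anna and Ulric: £30,000 each.

Gustav: £344,000; Anna: £30,000; Ulric: £30,000; Halim: £60,000; Rosa: £60,000; Adaeze: £60,000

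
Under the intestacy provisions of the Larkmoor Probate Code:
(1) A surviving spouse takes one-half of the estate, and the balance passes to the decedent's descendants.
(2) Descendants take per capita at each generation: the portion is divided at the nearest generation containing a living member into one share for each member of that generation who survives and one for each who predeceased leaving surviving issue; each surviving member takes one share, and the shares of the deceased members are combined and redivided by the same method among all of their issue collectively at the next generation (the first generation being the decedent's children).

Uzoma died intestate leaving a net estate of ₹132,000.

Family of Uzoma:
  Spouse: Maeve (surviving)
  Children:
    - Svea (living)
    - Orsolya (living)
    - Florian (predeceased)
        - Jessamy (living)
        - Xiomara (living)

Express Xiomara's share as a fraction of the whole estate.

Xiomara receives 1/12 of the estate.

Maeve takes one-half of ₹132,000 = ₹66,000. The remaining ₹66,000 passes to the descendants.
The descendants' portion (₹66,000) is divided at the children's generation into 3 shares of ₹22,000. Svea and Orsolya each take ₹22,000. The remaining share for the deceased Florian (₹22,000) is carried to the next generation.
That pool (₹22,000) is divided at the grandchildren's generation equally among Jessamy and Xiomara: ₹11,000 each.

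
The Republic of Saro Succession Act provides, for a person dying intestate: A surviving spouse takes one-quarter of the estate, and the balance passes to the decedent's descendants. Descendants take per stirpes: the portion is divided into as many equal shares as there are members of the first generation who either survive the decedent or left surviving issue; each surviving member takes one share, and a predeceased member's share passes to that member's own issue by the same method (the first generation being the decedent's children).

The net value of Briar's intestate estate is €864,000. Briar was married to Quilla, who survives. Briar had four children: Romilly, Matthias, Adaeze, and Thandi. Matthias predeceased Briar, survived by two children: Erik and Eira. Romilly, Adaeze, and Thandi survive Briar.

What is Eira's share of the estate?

Eira receives €81,000.

Quilla takes one-quarter of €864,000 = €216,000. The remaining €648,000 passes to the descendants.
The descendants' portion (€648,000) is divided into 4 shares of €162,000: Romilly, Adaeze, and Thandi each take €162,000; Matthias's €162,000 share passes to Matthias's issue.
Matthias's share (€162,000) is divided into 2 shares of €81,000: Erik and Eira each take €81,000.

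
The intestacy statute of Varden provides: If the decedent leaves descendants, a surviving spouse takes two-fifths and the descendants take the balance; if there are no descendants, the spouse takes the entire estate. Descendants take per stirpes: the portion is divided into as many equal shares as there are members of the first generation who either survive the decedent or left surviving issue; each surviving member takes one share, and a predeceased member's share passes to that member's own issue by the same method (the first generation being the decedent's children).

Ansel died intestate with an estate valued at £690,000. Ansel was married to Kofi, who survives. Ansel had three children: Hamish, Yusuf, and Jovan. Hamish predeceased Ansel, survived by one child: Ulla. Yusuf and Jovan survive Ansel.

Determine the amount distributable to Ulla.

Ulla receives £138,000.

Kofi takes two-fifths of £690,000 = £276,000. The remaining £414,000 passes to the descendants.
The descendants' portion (£414,000) is divided into 3 shares of £138,000: Yusuf and Jovan each take £138,000; Hamish's £138,000 share passes to Hamish's issue.
Hamish's share (£138,000) passes entirely to Ulla.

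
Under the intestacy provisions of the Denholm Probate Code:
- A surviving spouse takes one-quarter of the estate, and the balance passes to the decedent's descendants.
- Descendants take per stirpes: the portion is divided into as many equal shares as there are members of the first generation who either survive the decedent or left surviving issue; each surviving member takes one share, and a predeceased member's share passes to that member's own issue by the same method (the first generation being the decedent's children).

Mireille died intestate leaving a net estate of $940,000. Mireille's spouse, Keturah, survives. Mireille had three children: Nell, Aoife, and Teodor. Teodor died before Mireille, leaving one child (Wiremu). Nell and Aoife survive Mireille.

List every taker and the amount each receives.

Keturah: $235,000; Nell: $235,000; Aoife: $235,000; Wiremu: $235,000

Keturah takes one-quarter of $940,000 = $235,000. The remaining $705,000 passes to the descendants.
The descendants' portion ($705,000) is divided into 3 shares of $235,000: Nell and Aoife each take $235,000; Teodor's $235,000 share passes to Teodor's issue.
Teodor's share ($235,000) passes entirely to Wiremu.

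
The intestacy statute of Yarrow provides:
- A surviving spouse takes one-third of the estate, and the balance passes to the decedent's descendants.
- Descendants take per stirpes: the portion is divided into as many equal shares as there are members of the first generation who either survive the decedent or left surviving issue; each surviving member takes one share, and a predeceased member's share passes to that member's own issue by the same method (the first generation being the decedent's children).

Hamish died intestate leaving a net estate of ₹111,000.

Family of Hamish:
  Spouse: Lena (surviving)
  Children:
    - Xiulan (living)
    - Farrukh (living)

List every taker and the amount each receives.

Lena: ₹37,000; Xiulan: ₹37,000; Farrukh: ₹37,000

Lena takes one-third of ₹111,000 = ₹37,000. The remaining ₹74,000 passes to the descendants.
The descendants' portion (₹74,000) is divided into 2 shares of ₹37,000: Xiulan and Farrukh each take ₹37,000.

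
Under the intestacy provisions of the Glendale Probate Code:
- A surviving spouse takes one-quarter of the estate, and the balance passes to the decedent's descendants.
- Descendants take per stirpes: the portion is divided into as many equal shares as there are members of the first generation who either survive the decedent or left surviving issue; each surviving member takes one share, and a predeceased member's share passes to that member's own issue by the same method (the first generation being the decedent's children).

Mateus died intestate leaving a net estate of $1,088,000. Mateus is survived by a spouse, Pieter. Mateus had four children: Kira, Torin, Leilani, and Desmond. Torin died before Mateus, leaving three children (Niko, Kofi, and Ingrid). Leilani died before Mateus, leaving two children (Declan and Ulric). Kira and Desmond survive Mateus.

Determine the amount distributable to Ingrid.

Ingrid receives $68,000.

Pieter takes one-quarter of $1,088,000 = $272,000. The remaining $816,000 passes to the descendants.
The descendants' portion ($816,000) is divided into 4 shares of $204,000: Kira and Desmond each take $204,000; Torin's $204,000 share passes to Torin's issue; Leilani's $204,000 share passes to Leilani's issue.
Torin's share ($204,000) is divided into 3 shares of $68,000: Niko, Kofi, and Ingrid each take $68,000.
Leilani's share ($204,000) is divided into 2 shares of $102,000: Declan and Ulric each take $102,000.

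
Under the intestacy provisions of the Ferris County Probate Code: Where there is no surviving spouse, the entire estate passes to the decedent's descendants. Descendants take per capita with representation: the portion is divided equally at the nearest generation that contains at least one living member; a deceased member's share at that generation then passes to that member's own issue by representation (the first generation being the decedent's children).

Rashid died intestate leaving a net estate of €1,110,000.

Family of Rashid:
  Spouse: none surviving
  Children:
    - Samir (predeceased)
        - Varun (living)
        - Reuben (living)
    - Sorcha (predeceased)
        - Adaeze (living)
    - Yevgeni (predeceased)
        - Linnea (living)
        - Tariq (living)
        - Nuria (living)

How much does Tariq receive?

Tariq receives €185,000.

The entire €1,110,000 passes to the descendants.
No child survives, so the initial division is made at the grandchildren's generation.
That amount (€1,110,000) is divided into 6 shares of €185,000: Varun, Reuben, Adaeze, Linnea, Tariq, and Nuria each take €185,000.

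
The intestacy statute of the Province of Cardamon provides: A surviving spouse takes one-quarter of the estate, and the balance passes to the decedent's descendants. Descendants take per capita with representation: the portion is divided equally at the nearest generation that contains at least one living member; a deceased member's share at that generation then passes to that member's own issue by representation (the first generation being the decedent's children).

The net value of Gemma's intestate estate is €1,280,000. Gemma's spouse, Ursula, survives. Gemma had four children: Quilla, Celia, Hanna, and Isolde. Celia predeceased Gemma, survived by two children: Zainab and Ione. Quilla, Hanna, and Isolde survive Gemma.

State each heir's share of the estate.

Ursula takes one-quarter of €1,280,000 = €320,000. The remaining €960,000 passes to the descendants.
The descendants' portion (€960,000) is divided into 4 shares of €240,000: Quilla, Hanna, and Isolde each take €240,000; Celia's €240,000 share passes to Celia's issue.
Celia's share (€240,000) is divided into 2 shares of €120,000: Zainab and Ione each take €120,000.

Ursula: €320,000; Quilla: €240,000; Zainab: €120,000; Ione: €120,000; Hanna: €240,000; Isolde: €240,000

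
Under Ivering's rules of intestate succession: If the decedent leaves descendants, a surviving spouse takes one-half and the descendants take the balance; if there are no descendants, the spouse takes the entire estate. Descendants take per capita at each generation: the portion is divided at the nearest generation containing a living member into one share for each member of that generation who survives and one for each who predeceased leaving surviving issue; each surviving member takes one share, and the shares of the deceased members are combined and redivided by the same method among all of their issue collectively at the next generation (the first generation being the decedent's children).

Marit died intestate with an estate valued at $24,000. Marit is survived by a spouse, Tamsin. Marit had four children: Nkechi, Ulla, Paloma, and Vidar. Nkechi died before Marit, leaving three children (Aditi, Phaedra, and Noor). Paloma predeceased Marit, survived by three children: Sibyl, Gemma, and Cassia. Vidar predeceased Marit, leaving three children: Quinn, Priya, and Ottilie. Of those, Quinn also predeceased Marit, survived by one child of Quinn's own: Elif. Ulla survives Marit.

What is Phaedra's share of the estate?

Phaedra receives $1,000.

Tamsin takes one-half of $24,000 = $12,000. The remaining $12,000 passes to the descendants.
The descendants' portion ($12,000) is divided at the children's generation into 4 shares of $3,000. Ulla takes $3,000. The 3 shares of the deceased (Nkechi, Paloma, and Vidar) are combined into a pool of $9,000.
That pool ($9,000) is divided at the grandchildren's generation into 9 shares of $1,000. Aditi, Phaedra, Noor, Sibyl, Gemma, Cassia, Priya, and Ottilie each take $1,000. The remaining share for the deceased Quinn ($1,000) is carried to the next generation.
That pool ($1,000) passes entirely to Elif, the sole taker at the great-grandchildren's generation.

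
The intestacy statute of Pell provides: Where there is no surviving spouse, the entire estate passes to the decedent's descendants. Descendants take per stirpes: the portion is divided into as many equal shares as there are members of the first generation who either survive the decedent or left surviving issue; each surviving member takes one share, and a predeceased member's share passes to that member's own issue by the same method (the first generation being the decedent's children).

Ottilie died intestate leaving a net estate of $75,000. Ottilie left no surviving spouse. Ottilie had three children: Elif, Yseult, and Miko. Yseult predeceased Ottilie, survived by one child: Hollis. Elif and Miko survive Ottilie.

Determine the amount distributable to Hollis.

Hollis receives $25,000.

The entire $75,000 passes to the descendants.
That amount ($75,000) is divided into 3 shares of $25,000: Elif and Miko each take $25,000; Yseult's $25,000 share passes to Yseult's issue.
Yseult's share ($25,000) passes entirely to Hollis.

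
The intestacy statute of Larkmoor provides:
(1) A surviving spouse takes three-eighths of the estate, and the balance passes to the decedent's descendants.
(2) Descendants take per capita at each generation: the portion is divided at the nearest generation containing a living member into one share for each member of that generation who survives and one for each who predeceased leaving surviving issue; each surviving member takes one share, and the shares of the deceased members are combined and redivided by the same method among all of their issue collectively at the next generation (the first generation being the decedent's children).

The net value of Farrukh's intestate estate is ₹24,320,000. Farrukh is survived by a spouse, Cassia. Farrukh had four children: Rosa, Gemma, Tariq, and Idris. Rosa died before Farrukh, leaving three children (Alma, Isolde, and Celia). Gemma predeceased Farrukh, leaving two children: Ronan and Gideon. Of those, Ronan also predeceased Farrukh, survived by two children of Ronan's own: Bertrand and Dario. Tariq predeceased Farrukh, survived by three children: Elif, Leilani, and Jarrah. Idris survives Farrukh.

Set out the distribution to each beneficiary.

Cassia takes three-eighths of ₹24,320,000 = ₹9,120,000. The remaining ₹15,200,000 passes to the descendants.
The descendants' portion (₹15,200,000) is divided at the children's generation into 4 shares of ₹3,800,000. Idris takes ₹3,800,000. The 3 shares of the deceased (Rosa, Gemma, and Tariq) are combined into a pool of ₹11,400,000.
That pool (₹11,400,000) is divided at the grandchildren's generation into 8 shares of ₹1,425,000. Alma, Isolde, Celia, Gideon, Elif, Leilani, and Jarrah each take ₹1,425,000. The remaining share for the deceased Ronan (₹1,425,000) is carried to the next generation.
That pool (₹1,425,000) is divided at the great-grandchildren's generation equally among Bertrand and Dario: ₹712,500 each.

Cassia: ₹9,120,000; Alma: ₹1,425,000; Isolde: ₹1,425,000; Celia: ₹1,425,000; Bertrand: ₹712,500; Dario: ₹712,500; Gideon: ₹1,425,000; Elif: ₹1,425,000; Leilani: ₹1,425,000; Jarrah: ₹1,425,000; Idris: ₹3,800,000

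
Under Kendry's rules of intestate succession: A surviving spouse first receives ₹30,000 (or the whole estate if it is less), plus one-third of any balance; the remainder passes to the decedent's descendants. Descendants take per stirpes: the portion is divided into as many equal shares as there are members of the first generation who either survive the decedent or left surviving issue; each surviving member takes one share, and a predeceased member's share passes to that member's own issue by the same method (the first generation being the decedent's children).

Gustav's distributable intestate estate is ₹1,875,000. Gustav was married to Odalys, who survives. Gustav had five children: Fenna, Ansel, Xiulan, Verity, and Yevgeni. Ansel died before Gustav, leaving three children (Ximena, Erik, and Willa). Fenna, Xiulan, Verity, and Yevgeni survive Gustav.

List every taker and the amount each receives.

Odalys first takes ₹30,000, leaving a balance of ₹1,845,000. Odalys then takes one-third of the balance (₹615,000), for a total of ₹645,000. The remaining ₹1,230,000 passes to the descendants.
The descendants' portion (₹1,230,000) is divided into 5 shares of ₹246,000: Fenna, Xiulan, Verity, and Yevgeni each take ₹246,000; Ansel's ₹246,000 share passes to Ansel's issue.
Ansel's share (₹246,000) is divided into 3 shares of ₹82,000: Ximena, Erik, and Willa each take ₹82,000.

Odalys: ₹645,000; Fenna: ₹246,000; Ximena: ₹82,000; Erik: ₹82,000; Willa: ₹82,000; Xiulan: ₹246,000; Verity: ₹246,000; Yevgeni: ₹246,000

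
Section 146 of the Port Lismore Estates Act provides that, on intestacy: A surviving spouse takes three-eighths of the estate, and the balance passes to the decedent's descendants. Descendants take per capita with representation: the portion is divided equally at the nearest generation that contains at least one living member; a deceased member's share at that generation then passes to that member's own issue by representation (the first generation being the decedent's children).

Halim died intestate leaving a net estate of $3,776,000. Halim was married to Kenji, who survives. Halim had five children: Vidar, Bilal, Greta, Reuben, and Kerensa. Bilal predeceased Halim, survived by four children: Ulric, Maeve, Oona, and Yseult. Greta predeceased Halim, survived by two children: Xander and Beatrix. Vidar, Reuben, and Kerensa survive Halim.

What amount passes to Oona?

Kenji takes three-eighths of $3,776,000 = $1,416,000. The remaining $2,360,000 passes to the descendants.
The descendants' portion ($2,360,000) is divided into 5 shares of $472,000: Vidar, Reuben, and Kerensa each take $472,000; Bilal's $472,000 share passes to Bilal's issue; Greta's $472,000 share passes to Greta's issue.
Bilal's share ($472,000) is divided into 4 shares of $118,000: Ulric, Maeve, Oona, and Yseult each take $118,000.
Greta's share ($472,000) is divided into 2 shares of $236,000: Xander and Beatrix each take $236,000.

Oona receives $118,000.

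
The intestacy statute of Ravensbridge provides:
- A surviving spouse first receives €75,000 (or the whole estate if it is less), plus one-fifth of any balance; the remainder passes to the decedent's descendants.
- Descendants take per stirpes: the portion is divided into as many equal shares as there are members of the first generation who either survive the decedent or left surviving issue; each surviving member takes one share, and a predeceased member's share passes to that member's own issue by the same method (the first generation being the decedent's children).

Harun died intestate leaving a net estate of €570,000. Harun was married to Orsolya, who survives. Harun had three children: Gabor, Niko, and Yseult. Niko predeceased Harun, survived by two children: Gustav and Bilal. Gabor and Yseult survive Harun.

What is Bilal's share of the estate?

Orsolya first takes €75,000, leaving a balance of €495,000. Orsolya then takes one-fifth of the balance (€99,000), for a total of €174,000. The remaining €396,000 passes to the descendants.
The descendants' portion (€396,000) is divided into 3 shares of €132,000: Gabor and Yseult each take €132,000; Niko's €132,000 share passes to Niko's issue.
Niko's share (€132,000) is divided into 2 shares of €66,000: Gustav and Bilal each take €66,000.

Bilal receives €66,000.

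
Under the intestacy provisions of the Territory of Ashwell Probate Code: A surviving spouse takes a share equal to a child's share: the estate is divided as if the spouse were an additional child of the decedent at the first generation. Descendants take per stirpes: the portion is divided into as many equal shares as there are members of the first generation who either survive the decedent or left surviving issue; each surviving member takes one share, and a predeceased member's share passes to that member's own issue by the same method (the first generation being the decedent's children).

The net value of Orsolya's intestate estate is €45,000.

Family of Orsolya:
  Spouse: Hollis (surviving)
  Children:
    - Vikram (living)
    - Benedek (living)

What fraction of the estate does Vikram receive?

The spouse counts as an additional share at the children's level, so there are 3 primary shares of €15,000. Hollis takes one such share (€15,000).
The children's combined portion (€30,000) is divided into 2 shares of €15,000: Vikram and Benedek each take €15,000.

Vikram receives 1/3 of the estate.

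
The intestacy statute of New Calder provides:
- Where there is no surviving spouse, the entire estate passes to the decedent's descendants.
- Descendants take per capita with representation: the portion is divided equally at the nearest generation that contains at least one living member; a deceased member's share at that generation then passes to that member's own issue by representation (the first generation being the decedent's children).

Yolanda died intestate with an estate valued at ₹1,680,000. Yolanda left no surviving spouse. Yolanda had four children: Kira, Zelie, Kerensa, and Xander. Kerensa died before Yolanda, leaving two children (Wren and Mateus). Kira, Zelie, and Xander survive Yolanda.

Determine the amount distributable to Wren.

Wren receives ₹210,000.

The entire ₹1,680,000 passes to the descendants.
That amount (₹1,680,000) is divided into 4 shares of ₹420,000: Kira, Zelie, and Xander each take ₹420,000; Kerensa's ₹420,000 share passes to Kerensa's issue.
Kerensa's share (₹420,000) is divided into 2 shares of ₹210,000: Wren and Mateus each take ₹210,000.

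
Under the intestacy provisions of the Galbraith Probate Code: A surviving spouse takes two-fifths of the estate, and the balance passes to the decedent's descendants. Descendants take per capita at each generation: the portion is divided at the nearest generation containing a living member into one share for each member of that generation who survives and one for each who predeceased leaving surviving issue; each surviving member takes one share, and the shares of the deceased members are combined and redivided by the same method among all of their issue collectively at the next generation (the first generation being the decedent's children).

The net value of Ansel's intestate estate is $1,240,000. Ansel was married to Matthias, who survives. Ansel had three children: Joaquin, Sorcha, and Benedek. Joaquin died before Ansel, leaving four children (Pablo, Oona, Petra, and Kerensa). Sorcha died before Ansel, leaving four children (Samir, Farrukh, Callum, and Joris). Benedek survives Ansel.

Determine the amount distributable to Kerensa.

Kerensa receives $62,000.

Matthias takes two-fifths of $1,240,000 = $496,000. The remaining $744,000 passes to the descendants.
The descendants' portion ($744,000) is divided at the children's generation into 3 shares of $248,000. Benedek takes $248,000. The 2 shares of the deceased (Joaquin and Sorcha) are combined into a pool of $496,000.
That pool ($496,000) is divided at the grandchildren's generation equally among Pablo, Oona, Petra, Kerensa, Samir, Farrukh, Callum, and Joris: $62,000 each.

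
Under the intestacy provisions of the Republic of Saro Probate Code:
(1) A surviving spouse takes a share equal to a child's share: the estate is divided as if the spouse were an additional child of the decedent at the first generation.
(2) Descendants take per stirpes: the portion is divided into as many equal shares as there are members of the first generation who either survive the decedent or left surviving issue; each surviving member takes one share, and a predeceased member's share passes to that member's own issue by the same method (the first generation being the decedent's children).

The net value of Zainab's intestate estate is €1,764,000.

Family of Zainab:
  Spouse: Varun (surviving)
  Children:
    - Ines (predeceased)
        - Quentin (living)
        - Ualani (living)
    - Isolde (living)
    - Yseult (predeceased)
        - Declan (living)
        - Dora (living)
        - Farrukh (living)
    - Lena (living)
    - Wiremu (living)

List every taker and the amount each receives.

Varun: €294,000; Quentin: €147,000; Ualani: €147,000; Isolde: €294,000; Declan: €98,000; Dora: €98,000; Farrukh: €98,000; Lena: €294,000; Wiremu: €294,000

The spouse counts as an additional share at the children's level, so there are 6 primary shares of €294,000. Varun takes one such share (€294,000).
The children's combined portion (€1,470,000) is divided into 5 shares of €294,000: Isolde, Lena, and Wiremu each take €294,000; Ines's €294,000 share passes to Ines's issue; Yseult's €294,000 share passes to Yseult's issue.
Ines's share (€294,000) is divided into 2 shares of €147,000: Quentin and Ualani each take €147,000.
Yseult's share (€294,000) is divided into 3 shares of €98,000: Declan, Dora, and Farrukh each take €98,000.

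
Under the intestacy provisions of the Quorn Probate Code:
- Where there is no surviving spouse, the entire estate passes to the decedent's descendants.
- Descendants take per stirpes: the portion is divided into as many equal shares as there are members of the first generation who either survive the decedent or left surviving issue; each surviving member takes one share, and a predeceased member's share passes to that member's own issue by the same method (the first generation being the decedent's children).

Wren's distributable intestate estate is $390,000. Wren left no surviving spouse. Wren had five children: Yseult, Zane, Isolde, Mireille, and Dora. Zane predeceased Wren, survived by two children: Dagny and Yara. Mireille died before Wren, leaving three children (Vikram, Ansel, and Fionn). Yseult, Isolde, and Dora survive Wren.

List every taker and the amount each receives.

The entire $390,000 passes to the descendants.
That amount ($390,000) is divided into 5 shares of $78,000: Yseult, Isolde, and Dora each take $78,000; Zane's $78,000 share passes to Zane's issue; Mireille's $78,000 share passes to Mireille's issue.
Zane's share ($78,000) is divided into 2 shares of $39,000: Dagny and Yara each take $39,000.
Mireille's share ($78,000) is divided into 3 shares of $26,000: Vikram, Ansel, and Fionn each take $26,000.

Yseult: $78,000; Dagny: $39,000; Yara: $39,000; Isolde: $78,000; Vikram: $26,000; Ansel: $26,000; Fionn: $26,000; Dora: $78,000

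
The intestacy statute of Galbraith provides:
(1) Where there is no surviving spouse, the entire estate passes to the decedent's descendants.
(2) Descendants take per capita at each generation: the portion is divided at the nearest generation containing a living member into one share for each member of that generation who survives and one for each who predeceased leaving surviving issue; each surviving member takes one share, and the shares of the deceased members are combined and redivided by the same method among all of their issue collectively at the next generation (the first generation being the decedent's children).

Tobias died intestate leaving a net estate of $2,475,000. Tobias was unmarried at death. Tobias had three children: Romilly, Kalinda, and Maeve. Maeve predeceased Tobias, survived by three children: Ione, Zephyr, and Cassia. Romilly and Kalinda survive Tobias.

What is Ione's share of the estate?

Ione receives $275,000.

The entire $2,475,000 passes to the descendants.
That amount ($2,475,000) is divided at the children's generation into 3 shares of $825,000. Romilly and Kalinda each take $825,000. The remaining share for the deceased Maeve ($825,000) is carried to the next generation.
That pool ($825,000) is divided at the grandchildren's generation equally among Ione, Zephyr, and Cassia: $275,000 each.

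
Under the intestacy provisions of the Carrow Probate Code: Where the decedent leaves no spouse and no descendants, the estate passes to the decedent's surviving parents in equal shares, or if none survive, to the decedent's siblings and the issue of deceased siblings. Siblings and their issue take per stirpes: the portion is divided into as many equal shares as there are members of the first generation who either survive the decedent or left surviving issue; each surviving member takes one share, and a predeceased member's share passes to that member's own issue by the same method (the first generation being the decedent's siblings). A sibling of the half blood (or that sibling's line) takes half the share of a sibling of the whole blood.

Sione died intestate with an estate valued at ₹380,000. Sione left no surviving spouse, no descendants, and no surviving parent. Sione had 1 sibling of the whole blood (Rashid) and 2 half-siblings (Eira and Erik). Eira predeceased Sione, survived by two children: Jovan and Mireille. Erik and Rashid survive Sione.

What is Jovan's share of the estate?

Jovan receives ₹47,500.

The entire ₹380,000 passes to the siblings and their issue.
Counting each half-blood sibling's line as half a unit, there are 2 units in ₹380,000, so one unit is ₹190,000. Whole-blood lines (Rashid) take ₹190,000 each; half-blood lines (Eira and Erik) take ₹95,000 each.
Eira's share (₹95,000) is divided into 2 shares of ₹47,500: Jovan and Mireille each take ₹47,500.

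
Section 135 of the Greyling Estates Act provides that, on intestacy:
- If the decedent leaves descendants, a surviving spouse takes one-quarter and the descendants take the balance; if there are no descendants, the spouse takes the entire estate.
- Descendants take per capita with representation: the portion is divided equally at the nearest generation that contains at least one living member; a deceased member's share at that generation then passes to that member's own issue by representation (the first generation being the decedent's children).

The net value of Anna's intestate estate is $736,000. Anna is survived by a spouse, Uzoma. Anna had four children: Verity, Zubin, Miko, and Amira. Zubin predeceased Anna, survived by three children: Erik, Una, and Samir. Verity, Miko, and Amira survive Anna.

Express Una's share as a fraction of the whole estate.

Uzoma takes one-quarter of $736,000 = $184,000. The remaining $552,000 passes to the descendants.
The descendants' portion ($552,000) is divided into 4 shares of $138,000: Verity, Miko, and Amira each take $138,000; Zubin's $138,000 share passes to Zubin's issue.
Zubin's share ($138,000) is divided into 3 shares of $46,000: Erik, Una, and Samir each take $46,000.

Una receives 1/16 of the estate.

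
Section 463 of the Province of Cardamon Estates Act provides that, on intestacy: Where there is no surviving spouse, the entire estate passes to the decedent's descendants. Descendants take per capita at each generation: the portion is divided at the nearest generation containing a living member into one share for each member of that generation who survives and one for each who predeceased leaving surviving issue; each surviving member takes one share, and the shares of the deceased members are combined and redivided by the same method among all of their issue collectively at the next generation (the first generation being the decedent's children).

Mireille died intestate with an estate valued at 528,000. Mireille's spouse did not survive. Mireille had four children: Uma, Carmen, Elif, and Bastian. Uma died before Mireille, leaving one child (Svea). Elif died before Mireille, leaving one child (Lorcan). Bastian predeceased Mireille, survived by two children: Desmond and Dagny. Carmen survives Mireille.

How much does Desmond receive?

Desmond receives 99,000.

The entire 528,000 passes to the descendants.
That amount (528,000) is divided at the children's generation into 4 shares of 132,000. Carmen takes 132,000. The 3 shares of the deceased (Uma, Elif, and Bastian) are combined into a pool of 396,000.
That pool (396,000) is divided at the grandchildren's generation equally among Svea, Lorcan, Desmond, and Dagny: 99,000 each.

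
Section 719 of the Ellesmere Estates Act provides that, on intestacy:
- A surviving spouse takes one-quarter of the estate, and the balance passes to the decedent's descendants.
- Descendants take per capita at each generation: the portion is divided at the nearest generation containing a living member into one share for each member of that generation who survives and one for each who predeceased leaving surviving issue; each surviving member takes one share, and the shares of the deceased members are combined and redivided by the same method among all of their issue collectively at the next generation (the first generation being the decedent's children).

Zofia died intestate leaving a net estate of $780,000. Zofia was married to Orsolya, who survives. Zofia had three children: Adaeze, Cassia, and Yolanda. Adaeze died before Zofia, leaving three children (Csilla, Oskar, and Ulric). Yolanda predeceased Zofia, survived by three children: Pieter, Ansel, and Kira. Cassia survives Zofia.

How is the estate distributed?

Orsolya takes one-quarter of $780,000 = $195,000. The remaining $585,000 passes to the descendants.
The descendants' portion ($585,000) is divided at the children's generation into 3 shares of $195,000. Cassia takes $195,000. The 2 shares of the deceased (Adaeze and Yolanda) are combined into a pool of $390,000.
That pool ($390,000) is divided at the grandchildren's generation equally among Csilla, Oskar, Ulric, Pieter, Ansel, and Kira: $65,000 each.

Orsolya: $195,000; Csilla: $65,000; Oskar: $65,000; Ulric: $65,000; Cassia: $195,000; Pieter: $65,000; Ansel: $65,000; Kira: $65,000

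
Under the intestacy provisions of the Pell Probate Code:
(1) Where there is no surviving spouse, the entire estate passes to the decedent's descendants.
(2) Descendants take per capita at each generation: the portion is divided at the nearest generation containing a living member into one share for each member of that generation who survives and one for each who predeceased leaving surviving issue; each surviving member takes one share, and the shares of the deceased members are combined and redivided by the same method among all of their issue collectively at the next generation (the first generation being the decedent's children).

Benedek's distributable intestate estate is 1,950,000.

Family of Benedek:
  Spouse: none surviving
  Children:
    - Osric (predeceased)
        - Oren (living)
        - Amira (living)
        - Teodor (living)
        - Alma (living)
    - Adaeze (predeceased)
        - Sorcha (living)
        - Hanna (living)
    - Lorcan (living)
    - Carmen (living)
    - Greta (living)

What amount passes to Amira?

The entire 1,950,000 passes to the descendants.
That amount (1,950,000) is divided at the children's generation into 5 shares of 390,000. Lorcan, Carmen, and Greta each take 390,000. The 2 shares of the deceased (Osric and Adaeze) are combined into a pool of 780,000.
That pool (780,000) is divided at the grandchildren's generation equally among Oren, Amira, Teodor, Alma, Sorcha, and Hanna: 130,000 each.

Amira receives 130,000.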